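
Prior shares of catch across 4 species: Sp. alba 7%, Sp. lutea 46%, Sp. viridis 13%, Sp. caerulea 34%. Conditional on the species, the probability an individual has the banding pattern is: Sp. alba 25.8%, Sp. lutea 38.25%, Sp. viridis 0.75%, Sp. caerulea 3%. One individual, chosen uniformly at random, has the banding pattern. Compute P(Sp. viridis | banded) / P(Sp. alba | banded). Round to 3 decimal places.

0.054

Prior × likelihood for each hypothesis:
  Sp. alba: 0.07 × 0.258 = 0.01806
  Sp. lutea: 0.46 × 0.3825 = 0.17595
  Sp. viridis: 0.13 × 0.0075 = 0.000975
  Sp. caerulea: 0.34 × 0.03 = 0.0102
Normalizing constant = 0.205185.
The ratio is 0.000975 / 0.01806 (the normalizer cancels) = 0.054.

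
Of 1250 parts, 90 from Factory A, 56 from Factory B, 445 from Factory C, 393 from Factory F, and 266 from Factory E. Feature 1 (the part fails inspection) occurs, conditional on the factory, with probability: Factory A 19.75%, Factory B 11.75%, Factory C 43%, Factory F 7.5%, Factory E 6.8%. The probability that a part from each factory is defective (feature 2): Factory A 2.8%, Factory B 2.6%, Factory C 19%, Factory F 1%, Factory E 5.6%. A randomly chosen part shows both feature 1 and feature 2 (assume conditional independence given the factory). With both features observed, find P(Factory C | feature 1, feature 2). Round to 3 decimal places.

Unnormalized posteriors (prior × likelihood):
  Factory A: 0.072 × 0.1975 × 0.028 = 0.00039816
  Factory B: 0.0448 × 0.1175 × 0.026 = 0.000136864
  Factory C: 0.356 × 0.43 × 0.19 = 0.0290852
  Factory F: 0.3144 × 0.075 × 0.01 = 0.0002358
  Factory E: 0.2128 × 0.068 × 0.056 = 0.0008103424
Normalizing constant = 0.0306663664.
P(Factory C | evidence) = 0.0290852 / 0.0306663664 ≈ 0.948.

0.948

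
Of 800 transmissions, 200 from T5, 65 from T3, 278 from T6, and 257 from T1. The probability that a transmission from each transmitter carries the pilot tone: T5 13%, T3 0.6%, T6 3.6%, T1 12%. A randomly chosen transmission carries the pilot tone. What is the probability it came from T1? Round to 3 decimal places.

Unnormalized posteriors (prior × likelihood):
  T5: 0.25 × 0.13 = 0.0325
  T3: 0.08125 × 0.006 = 0.0004875
  T6: 0.3475 × 0.036 = 0.01251
  T1: 0.32125 × 0.12 = 0.03855
Total = 0.0840475.
P(T1 | evidence) = 0.03855 / 0.0840475 ≈ 0.459.

0.459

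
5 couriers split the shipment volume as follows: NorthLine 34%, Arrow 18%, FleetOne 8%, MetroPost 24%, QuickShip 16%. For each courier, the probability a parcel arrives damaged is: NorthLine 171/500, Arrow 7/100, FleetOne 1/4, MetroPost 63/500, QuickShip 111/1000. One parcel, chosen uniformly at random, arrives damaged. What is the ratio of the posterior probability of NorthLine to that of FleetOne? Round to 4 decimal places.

5.8140

Unnormalized posteriors (prior × likelihood):
  NorthLine: 0.34 × 0.342 = 0.11628
  Arrow: 0.18 × 0.07 = 0.0126
  FleetOne: 0.08 × 0.25 = 0.02
  MetroPost: 0.24 × 0.126 = 0.03024
  QuickShip: 0.16 × 0.111 = 0.01776
Normalizing constant = 0.19688.
The ratio is 0.11628 / 0.02 (the normalizer cancels) = 5.8140.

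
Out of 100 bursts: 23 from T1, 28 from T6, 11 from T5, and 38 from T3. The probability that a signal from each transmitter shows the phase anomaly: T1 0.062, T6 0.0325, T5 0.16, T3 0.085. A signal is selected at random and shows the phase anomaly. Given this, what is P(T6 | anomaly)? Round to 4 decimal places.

Unnormalized posteriors (prior × likelihood):
  T1: 0.23 × 0.062 = 0.01426
  T6: 0.28 × 0.0325 = 0.0091
  T5: 0.11 × 0.16 = 0.0176
  T3: 0.38 × 0.085 = 0.0323
Sum = 0.07326.
P(T6 | evidence) = 0.0091 / 0.07326 ≈ 0.1242.

0.1242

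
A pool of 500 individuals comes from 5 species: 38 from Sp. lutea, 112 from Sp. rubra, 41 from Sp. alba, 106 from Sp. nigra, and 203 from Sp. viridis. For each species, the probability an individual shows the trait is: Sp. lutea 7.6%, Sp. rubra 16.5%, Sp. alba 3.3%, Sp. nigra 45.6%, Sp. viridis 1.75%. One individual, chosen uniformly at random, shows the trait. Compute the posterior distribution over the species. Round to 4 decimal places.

Sp. lutea 0.0387, Sp. rubra 0.2477, Sp. alba 0.0181, Sp. nigra 0.6479, Sp. viridis 0.0476

Compute prior × likelihood for every hypothesis:
  Sp. lutea: 0.076 × 0.076 = 0.005776
  Sp. rubra: 0.224 × 0.165 = 0.03696
  Sp. alba: 0.082 × 0.033 = 0.002706
  Sp. nigra: 0.212 × 0.456 = 0.096672
  Sp. viridis: 0.406 × 0.0175 = 0.007105
Sum = 0.149219.
P(Sp. lutea | trait) = 0.005776/0.149219 ≈ 0.0387
P(Sp. rubra | trait) = 0.03696/0.149219 ≈ 0.2477
P(Sp. alba | trait) = 0.002706/0.149219 ≈ 0.0181
P(Sp. nigra | trait) = 0.096672/0.149219 ≈ 0.6479
P(Sp. viridis | trait) = 0.007105/0.149219 ≈ 0.0476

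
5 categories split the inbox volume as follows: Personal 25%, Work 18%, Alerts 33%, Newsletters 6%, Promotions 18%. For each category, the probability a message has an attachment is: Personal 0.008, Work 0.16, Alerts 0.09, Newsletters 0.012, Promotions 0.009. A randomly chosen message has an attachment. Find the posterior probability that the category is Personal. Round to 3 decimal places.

Prior × likelihood for each hypothesis:
  Personal: 0.25 × 0.008 = 0.002
  Work: 0.18 × 0.16 = 0.0288
  Alerts: 0.33 × 0.09 = 0.0297
  Newsletters: 0.06 × 0.012 = 0.00072
  Promotions: 0.18 × 0.009 = 0.00162
Sum = 0.06284.
P(Personal | evidence) = 0.002 / 0.06284 ≈ 0.032.

0.032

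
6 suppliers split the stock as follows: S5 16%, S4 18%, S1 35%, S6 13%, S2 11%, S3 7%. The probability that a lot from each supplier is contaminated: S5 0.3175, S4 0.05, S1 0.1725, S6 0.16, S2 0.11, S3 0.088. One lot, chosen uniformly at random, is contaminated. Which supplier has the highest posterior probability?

Prior × likelihood for each hypothesis:
  S5: 0.16 × 0.3175 = 0.0508
  S4: 0.18 × 0.05 = 0.009
  S1: 0.35 × 0.1725 = 0.060375
  S6: 0.13 × 0.16 = 0.0208
  S2: 0.11 × 0.11 = 0.0121
  S3: 0.07 × 0.088 = 0.00616
Sum = 0.159235.
Largest term belongs to S1, so S1 is most probable.

S1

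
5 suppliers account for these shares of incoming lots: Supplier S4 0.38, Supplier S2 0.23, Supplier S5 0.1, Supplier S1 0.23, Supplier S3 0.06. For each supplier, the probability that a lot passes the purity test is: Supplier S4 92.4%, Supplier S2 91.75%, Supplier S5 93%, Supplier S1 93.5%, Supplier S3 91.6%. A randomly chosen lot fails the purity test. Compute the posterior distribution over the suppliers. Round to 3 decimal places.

Supplier S4 0.386, Supplier S2 0.254, Supplier S5 0.094, Supplier S1 0.200, Supplier S3 0.067

Taking complements, P(off-spec | each) = Supplier S4 0.076, Supplier S2 0.0825, Supplier S5 0.07, Supplier S1 0.065, Supplier S3 0.084.
Compute prior × likelihood for every hypothesis:
  Supplier S4: 0.38 × 0.076 = 0.02888
  Supplier S2: 0.23 × 0.0825 = 0.018975
  Supplier S5: 0.1 × 0.07 = 0.007
  Supplier S1: 0.23 × 0.065 = 0.01495
  Supplier S3: 0.06 × 0.084 = 0.00504
Sum = 0.074845.
P(Supplier S4 | off-spec) = 0.02888/0.074845 ≈ 0.386
P(Supplier S2 | off-spec) = 0.018975/0.074845 ≈ 0.254
P(Supplier S5 | off-spec) = 0.007/0.074845 ≈ 0.094
P(Supplier S1 | off-spec) = 0.01495/0.074845 ≈ 0.200
P(Supplier S3 | off-spec) = 0.00504/0.074845 ≈ 0.067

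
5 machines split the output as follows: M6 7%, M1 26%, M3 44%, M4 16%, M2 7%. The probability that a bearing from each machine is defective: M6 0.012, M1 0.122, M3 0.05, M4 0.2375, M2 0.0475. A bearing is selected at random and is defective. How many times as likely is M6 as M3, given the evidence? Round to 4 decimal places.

0.0382

Prior × likelihood for each hypothesis:
  M6: 0.07 × 0.012 = 0.00084
  M1: 0.26 × 0.122 = 0.03172
  M3: 0.44 × 0.05 = 0.022
  M4: 0.16 × 0.2375 = 0.038
  M2: 0.07 × 0.0475 = 0.003325
Total = 0.095885.
The ratio is 0.00084 / 0.022 (the normalizer cancels) = 0.0382.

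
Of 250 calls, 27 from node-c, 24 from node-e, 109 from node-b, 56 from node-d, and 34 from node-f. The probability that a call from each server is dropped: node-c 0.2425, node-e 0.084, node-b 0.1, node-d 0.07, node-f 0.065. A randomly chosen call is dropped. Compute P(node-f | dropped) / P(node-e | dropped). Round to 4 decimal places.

By Bayes' rule, posterior ∝ prior × likelihood:
  node-c: 0.108 × 0.2425 = 0.02619
  node-e: 0.096 × 0.084 = 0.008064
  node-b: 0.436 × 0.1 = 0.0436
  node-d: 0.224 × 0.07 = 0.01568
  node-f: 0.136 × 0.065 = 0.00884
Total = 0.102374.
The ratio is 0.00884 / 0.008064 (the normalizer cancels) = 1.0962.

1.0962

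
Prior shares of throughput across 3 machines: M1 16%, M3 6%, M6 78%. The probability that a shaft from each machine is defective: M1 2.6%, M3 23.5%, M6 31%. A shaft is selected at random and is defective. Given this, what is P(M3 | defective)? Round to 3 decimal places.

Unnormalized posteriors (prior × likelihood):
  M1: 0.16 × 0.026 = 0.00416
  M3: 0.06 × 0.235 = 0.0141
  M6: 0.78 × 0.31 = 0.2418
Normalizing constant = 0.26006.
P(M3 | evidence) = 0.0141 / 0.26006 ≈ 0.054.

0.054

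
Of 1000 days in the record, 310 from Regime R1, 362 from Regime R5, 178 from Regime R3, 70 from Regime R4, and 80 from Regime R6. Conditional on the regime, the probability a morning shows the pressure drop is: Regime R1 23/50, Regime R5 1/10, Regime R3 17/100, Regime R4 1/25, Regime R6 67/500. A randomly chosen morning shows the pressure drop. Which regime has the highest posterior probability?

Regime R1

Unnormalized posteriors (prior × likelihood):
  Regime R1: 0.31 × 0.46 = 0.1426
  Regime R5: 0.362 × 0.1 = 0.0362
  Regime R3: 0.178 × 0.17 = 0.03026
  Regime R4: 0.07 × 0.04 = 0.0028
  Regime R6: 0.08 × 0.134 = 0.01072
Total = 0.22258.
Largest term belongs to Regime R1, so Regime R1 is most probable.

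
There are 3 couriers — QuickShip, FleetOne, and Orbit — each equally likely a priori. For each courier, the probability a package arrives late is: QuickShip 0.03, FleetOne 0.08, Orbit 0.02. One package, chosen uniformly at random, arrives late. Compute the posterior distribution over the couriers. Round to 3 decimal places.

QuickShip 0.231, FleetOne 0.615, Orbit 0.154

With a uniform prior (1/3 each), posterior ∝ likelihood:
  QuickShip: 0.03
  FleetOne: 0.08
  Orbit: 0.02
Total = 0.13.
P(QuickShip | late) = 0.03/0.13 ≈ 0.231
P(FleetOne | late) = 0.08/0.13 ≈ 0.615
P(Orbit | late) = 0.02/0.13 ≈ 0.154
(Check: 0.231+0.615+0.154 = 1.000.)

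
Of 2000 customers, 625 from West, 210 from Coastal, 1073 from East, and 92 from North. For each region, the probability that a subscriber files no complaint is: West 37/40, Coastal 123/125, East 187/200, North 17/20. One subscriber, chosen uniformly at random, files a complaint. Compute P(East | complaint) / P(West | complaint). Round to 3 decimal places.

Taking complements, P(complaint | each) = West 0.075, Coastal 0.016, East 0.065, North 0.15.
Prior × likelihood for each hypothesis:
  West: 0.3125 × 0.075 = 0.0234375
  Coastal: 0.105 × 0.016 = 0.00168
  East: 0.5365 × 0.065 = 0.0348725
  North: 0.046 × 0.15 = 0.0069
Normalizing constant = 0.06689.
The ratio is 0.0348725 / 0.0234375 (the normalizer cancels) = 1.488.

1.488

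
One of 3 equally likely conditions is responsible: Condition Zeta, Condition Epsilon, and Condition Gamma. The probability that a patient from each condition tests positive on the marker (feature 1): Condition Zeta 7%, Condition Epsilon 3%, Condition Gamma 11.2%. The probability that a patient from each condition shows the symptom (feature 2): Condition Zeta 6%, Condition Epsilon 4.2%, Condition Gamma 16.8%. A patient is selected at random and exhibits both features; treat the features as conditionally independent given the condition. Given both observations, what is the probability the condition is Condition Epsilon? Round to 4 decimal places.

With a uniform prior (1/3 each), posterior ∝ likelihood:
  Condition Zeta: 0.07 × 0.06 = 0.0042
  Condition Epsilon: 0.03 × 0.042 = 0.00126
  Condition Gamma: 0.112 × 0.168 = 0.018816
Total = 0.024276.
P(Condition Epsilon | evidence) = 0.00126 / 0.024276 ≈ 0.0519.

0.0519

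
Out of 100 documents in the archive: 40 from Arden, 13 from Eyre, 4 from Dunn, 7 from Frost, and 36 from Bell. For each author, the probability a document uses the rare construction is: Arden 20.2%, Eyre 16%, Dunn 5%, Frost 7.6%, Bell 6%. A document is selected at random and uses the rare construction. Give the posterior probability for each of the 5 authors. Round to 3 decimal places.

Arden 0.619, Eyre 0.159, Dunn 0.015, Frost 0.041, Bell 0.165

By Bayes' rule, posterior ∝ prior × likelihood:
  Arden: 0.4 × 0.202 = 0.0808
  Eyre: 0.13 × 0.16 = 0.0208
  Dunn: 0.04 × 0.05 = 0.002
  Frost: 0.07 × 0.076 = 0.00532
  Bell: 0.36 × 0.06 = 0.0216
Normalizing constant = 0.13052.
P(Arden | rare-form) = 0.0808/0.13052 ≈ 0.619
P(Eyre | rare-form) = 0.0208/0.13052 ≈ 0.159
P(Dunn | rare-form) = 0.002/0.13052 ≈ 0.015
P(Frost | rare-form) = 0.00532/0.13052 ≈ 0.041
P(Bell | rare-form) = 0.0216/0.13052 ≈ 0.165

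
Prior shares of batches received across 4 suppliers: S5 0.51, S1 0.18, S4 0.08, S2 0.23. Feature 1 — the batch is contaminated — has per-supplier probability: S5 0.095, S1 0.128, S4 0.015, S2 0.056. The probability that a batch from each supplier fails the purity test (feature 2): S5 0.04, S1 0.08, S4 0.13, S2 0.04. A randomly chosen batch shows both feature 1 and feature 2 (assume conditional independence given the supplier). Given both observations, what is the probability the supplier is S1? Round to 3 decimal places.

0.414

Compute prior × likelihood for every hypothesis:
  S5: 0.51 × 0.095 × 0.04 = 0.001938
  S1: 0.18 × 0.128 × 0.08 = 0.0018432
  S4: 0.08 × 0.015 × 0.13 = 0.000156
  S2: 0.23 × 0.056 × 0.04 = 0.0005152
Sum = 0.0044524.
P(S1 | evidence) = 0.0018432 / 0.0044524 ≈ 0.414.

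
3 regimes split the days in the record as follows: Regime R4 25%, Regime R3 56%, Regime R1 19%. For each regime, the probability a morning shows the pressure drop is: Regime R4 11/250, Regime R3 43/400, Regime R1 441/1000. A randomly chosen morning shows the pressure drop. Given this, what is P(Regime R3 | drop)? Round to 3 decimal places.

0.388

By Bayes' rule, posterior ∝ prior × likelihood:
  Regime R4: 0.25 × 0.044 = 0.011
  Regime R3: 0.56 × 0.1075 = 0.0602
  Regime R1: 0.19 × 0.441 = 0.08379
Sum = 0.15499.
P(Regime R3 | evidence) = 0.0602 / 0.15499 ≈ 0.388.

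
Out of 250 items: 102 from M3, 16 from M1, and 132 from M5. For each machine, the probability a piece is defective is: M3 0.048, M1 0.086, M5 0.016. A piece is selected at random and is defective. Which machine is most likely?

Prior × likelihood for each hypothesis:
  M3: 0.408 × 0.048 = 0.019584
  M1: 0.064 × 0.086 = 0.005504
  M5: 0.528 × 0.016 = 0.008448
Total = 0.033536.
Largest term belongs to M3, so M3 is most probable.

M3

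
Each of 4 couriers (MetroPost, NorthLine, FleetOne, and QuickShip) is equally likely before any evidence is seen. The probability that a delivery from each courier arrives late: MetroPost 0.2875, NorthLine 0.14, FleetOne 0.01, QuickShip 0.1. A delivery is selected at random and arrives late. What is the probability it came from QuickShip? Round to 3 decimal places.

Since the prior is uniform, the posterior is proportional to the likelihood:
  MetroPost: 0.2875
  NorthLine: 0.14
  FleetOne: 0.01
  QuickShip: 0.1
Total = 0.5375.
P(QuickShip | evidence) = 0.1 / 0.5375 ≈ 0.186.

0.186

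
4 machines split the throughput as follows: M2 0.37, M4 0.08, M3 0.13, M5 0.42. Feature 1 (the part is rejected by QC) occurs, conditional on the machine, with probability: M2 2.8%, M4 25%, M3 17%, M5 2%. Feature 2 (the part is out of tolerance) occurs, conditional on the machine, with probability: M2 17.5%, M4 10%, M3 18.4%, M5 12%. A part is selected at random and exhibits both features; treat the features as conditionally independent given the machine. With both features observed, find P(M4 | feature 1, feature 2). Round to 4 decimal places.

By Bayes' rule, posterior ∝ prior × likelihood:
  M2: 0.37 × 0.028 × 0.175 = 0.001813
  M4: 0.08 × 0.25 × 0.1 = 0.002
  M3: 0.13 × 0.17 × 0.184 = 0.0040664
  M5: 0.42 × 0.02 × 0.12 = 0.001008
Total = 0.0088874.
P(M4 | evidence) = 0.002 / 0.0088874 ≈ 0.2250.

0.2250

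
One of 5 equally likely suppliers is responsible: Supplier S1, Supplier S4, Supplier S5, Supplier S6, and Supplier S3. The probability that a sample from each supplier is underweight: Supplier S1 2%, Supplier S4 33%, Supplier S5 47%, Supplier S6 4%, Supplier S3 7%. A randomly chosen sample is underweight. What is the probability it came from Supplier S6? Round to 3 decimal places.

Since the prior is uniform, the posterior is proportional to the likelihood:
  Supplier S1: 0.02
  Supplier S4: 0.33
  Supplier S5: 0.47
  Supplier S6: 0.04
  Supplier S3: 0.07
Normalizing constant = 0.93.
P(Supplier S6 | evidence) = 0.04 / 0.93 ≈ 0.043.

0.043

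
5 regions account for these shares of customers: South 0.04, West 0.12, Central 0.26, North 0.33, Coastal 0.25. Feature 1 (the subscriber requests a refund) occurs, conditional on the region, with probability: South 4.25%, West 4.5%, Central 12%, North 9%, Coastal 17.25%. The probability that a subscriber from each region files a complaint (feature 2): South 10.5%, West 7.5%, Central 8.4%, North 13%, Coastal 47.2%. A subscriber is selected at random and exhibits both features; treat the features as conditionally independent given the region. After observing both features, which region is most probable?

By Bayes' rule, posterior ∝ prior × likelihood:
  South: 0.04 × 0.0425 × 0.105 = 0.0001785
  West: 0.12 × 0.045 × 0.075 = 0.000405
  Central: 0.26 × 0.12 × 0.084 = 0.0026208
  North: 0.33 × 0.09 × 0.13 = 0.003861
  Coastal: 0.25 × 0.1725 × 0.472 = 0.020355
Normalizing constant = 0.0274203.
Largest term belongs to Coastal, so Coastal is most probable.

Coastal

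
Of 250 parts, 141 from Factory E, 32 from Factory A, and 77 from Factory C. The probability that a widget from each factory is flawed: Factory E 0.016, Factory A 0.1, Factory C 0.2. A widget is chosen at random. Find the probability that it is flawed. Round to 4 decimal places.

0.0834

Unnormalized posteriors (prior × likelihood):
  Factory E: 0.564 × 0.016 = 0.009024
  Factory A: 0.128 × 0.1 = 0.0128
  Factory C: 0.308 × 0.2 = 0.0616
P(flawed) = 0.009024 + 0.0128 + 0.0616 = 0.083424 → 0.0834.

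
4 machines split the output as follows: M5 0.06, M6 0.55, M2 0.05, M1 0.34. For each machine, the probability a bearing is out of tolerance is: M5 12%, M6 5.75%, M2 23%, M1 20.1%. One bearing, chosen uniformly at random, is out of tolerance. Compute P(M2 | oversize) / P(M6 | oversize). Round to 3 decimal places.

0.364

By Bayes' rule, posterior ∝ prior × likelihood:
  M5: 0.06 × 0.12 = 0.0072
  M6: 0.55 × 0.0575 = 0.031625
  M2: 0.05 × 0.23 = 0.0115
  M1: 0.34 × 0.201 = 0.06834
Total = 0.118665.
The ratio is 0.0115 / 0.031625 (the normalizer cancels) = 0.364.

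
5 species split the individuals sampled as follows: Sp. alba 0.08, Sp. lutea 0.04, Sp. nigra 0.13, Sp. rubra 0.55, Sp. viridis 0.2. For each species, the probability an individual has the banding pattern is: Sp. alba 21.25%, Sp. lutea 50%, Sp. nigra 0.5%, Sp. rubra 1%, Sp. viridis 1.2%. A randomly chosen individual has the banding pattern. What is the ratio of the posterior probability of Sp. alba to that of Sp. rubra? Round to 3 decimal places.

By Bayes' rule, posterior ∝ prior × likelihood:
  Sp. alba: 0.08 × 0.2125 = 0.017
  Sp. lutea: 0.04 × 0.5 = 0.02
  Sp. nigra: 0.13 × 0.005 = 0.00065
  Sp. rubra: 0.55 × 0.01 = 0.0055
  Sp. viridis: 0.2 × 0.012 = 0.0024
Normalizing constant = 0.04555.
The ratio is 0.017 / 0.0055 (the normalizer cancels) = 3.091.

3.091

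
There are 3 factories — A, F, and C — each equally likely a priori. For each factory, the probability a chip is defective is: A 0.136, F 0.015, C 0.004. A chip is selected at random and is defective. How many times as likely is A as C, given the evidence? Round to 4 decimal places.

34.0000

Since the prior is uniform, the posterior is proportional to the likelihood:
  A: 0.136
  F: 0.015
  C: 0.004
Total = 0.155.
The ratio is 0.136 / 0.004 (the normalizer cancels) = 34.0000.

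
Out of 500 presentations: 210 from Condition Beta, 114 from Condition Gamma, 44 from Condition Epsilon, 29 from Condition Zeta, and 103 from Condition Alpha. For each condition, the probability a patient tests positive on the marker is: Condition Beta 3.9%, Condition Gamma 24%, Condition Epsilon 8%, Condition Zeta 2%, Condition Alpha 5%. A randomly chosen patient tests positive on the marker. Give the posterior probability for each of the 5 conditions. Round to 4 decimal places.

Condition Beta 0.1828, Condition Gamma 0.6107, Condition Epsilon 0.0786, Condition Zeta 0.0129, Condition Alpha 0.1150

Compute prior × likelihood for every hypothesis:
  Condition Beta: 0.42 × 0.039 = 0.01638
  Condition Gamma: 0.228 × 0.24 = 0.05472
  Condition Epsilon: 0.088 × 0.08 = 0.00704
  Condition Zeta: 0.058 × 0.02 = 0.00116
  Condition Alpha: 0.206 × 0.05 = 0.0103
Total = 0.0896.
P(Condition Beta | marker-positive) = 0.01638/0.0896 ≈ 0.1828
P(Condition Gamma | marker-positive) = 0.05472/0.0896 ≈ 0.6107
P(Condition Epsilon | marker-positive) = 0.00704/0.0896 ≈ 0.0786
P(Condition Zeta | marker-positive) = 0.00116/0.0896 ≈ 0.0129
P(Condition Alpha | marker-positive) = 0.0103/0.0896 ≈ 0.1150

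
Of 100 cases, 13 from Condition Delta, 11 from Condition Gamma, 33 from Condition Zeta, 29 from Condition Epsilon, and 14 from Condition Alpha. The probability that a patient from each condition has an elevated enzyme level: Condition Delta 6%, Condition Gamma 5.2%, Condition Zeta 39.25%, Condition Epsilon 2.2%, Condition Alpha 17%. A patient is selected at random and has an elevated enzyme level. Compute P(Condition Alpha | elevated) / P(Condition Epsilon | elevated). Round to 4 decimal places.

3.7304

By Bayes' rule, posterior ∝ prior × likelihood:
  Condition Delta: 0.13 × 0.06 = 0.0078
  Condition Gamma: 0.11 × 0.052 = 0.00572
  Condition Zeta: 0.33 × 0.3925 = 0.129525
  Condition Epsilon: 0.29 × 0.022 = 0.00638
  Condition Alpha: 0.14 × 0.17 = 0.0238
Sum = 0.173225.
The ratio is 0.0238 / 0.00638 (the normalizer cancels) = 3.7304.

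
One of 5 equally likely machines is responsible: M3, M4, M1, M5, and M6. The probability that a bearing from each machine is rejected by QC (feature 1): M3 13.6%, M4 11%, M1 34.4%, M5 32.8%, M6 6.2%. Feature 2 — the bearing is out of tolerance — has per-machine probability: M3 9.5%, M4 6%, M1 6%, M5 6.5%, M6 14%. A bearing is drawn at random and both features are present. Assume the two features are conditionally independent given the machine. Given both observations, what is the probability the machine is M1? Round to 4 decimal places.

0.2942

With a uniform prior (1/5 each), posterior ∝ likelihood:
  M3: 0.136 × 0.095 = 0.01292
  M4: 0.11 × 0.06 = 0.0066
  M1: 0.344 × 0.06 = 0.02064
  M5: 0.328 × 0.065 = 0.02132
  M6: 0.062 × 0.14 = 0.00868
Normalizing constant = 0.07016.
P(M1 | evidence) = 0.02064 / 0.07016 ≈ 0.2942.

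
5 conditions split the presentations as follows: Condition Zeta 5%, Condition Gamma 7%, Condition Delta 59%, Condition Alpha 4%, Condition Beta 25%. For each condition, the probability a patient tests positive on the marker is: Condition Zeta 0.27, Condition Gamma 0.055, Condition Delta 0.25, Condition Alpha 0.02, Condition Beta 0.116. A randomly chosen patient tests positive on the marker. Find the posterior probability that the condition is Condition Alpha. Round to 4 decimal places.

Prior × likelihood for each hypothesis:
  Condition Zeta: 0.05 × 0.27 = 0.0135
  Condition Gamma: 0.07 × 0.055 = 0.00385
  Condition Delta: 0.59 × 0.25 = 0.1475
  Condition Alpha: 0.04 × 0.02 = 0.0008
  Condition Beta: 0.25 × 0.116 = 0.029
Sum = 0.19465.
P(Condition Alpha | evidence) = 0.0008 / 0.19465 ≈ 0.0041.

0.0041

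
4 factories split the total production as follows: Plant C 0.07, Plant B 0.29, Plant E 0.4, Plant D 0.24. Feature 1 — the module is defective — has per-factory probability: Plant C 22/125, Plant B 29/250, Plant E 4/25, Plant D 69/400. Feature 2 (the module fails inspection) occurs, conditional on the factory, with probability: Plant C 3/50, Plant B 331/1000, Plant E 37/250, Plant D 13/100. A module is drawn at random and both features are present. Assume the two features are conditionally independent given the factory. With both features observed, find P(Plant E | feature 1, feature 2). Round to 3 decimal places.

0.354

Compute prior × likelihood for every hypothesis:
  Plant C: 0.07 × 0.176 × 0.06 = 0.0007392
  Plant B: 0.29 × 0.116 × 0.331 = 0.01113484
  Plant E: 0.4 × 0.16 × 0.148 = 0.009472
  Plant D: 0.24 × 0.1725 × 0.13 = 0.005382
Total = 0.02672804.
P(Plant E | evidence) = 0.009472 / 0.02672804 ≈ 0.354.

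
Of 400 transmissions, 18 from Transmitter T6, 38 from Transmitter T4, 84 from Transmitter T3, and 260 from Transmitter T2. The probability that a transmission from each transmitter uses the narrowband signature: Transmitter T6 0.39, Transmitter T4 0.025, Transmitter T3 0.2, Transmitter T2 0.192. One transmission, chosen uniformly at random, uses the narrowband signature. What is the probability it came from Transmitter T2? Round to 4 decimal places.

0.6684

Prior × likelihood for each hypothesis:
  Transmitter T6: 0.045 × 0.39 = 0.01755
  Transmitter T4: 0.095 × 0.025 = 0.002375
  Transmitter T3: 0.21 × 0.2 = 0.042
  Transmitter T2: 0.65 × 0.192 = 0.1248
Total = 0.186725.
P(Transmitter T2 | evidence) = 0.1248 / 0.186725 ≈ 0.6684.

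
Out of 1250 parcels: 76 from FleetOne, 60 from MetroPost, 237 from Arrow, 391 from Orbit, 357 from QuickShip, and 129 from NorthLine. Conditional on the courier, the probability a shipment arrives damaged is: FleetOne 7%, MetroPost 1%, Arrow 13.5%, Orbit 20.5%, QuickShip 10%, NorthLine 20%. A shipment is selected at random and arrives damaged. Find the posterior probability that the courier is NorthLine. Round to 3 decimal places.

0.144

Compute prior × likelihood for every hypothesis:
  FleetOne: 0.0608 × 0.07 = 0.004256
  MetroPost: 0.048 × 0.01 = 0.00048
  Arrow: 0.1896 × 0.135 = 0.025596
  Orbit: 0.3128 × 0.205 = 0.064124
  QuickShip: 0.2856 × 0.1 = 0.02856
  NorthLine: 0.1032 × 0.2 = 0.02064
Total = 0.143656.
P(NorthLine | evidence) = 0.02064 / 0.143656 ≈ 0.144.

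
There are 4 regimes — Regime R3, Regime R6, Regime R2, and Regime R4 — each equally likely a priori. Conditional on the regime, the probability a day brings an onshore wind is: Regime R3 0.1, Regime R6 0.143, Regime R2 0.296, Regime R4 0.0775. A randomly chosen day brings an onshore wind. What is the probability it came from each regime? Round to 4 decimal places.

Regime R3 0.1622, Regime R6 0.2320, Regime R2 0.4801, Regime R4 0.1257

Since the prior is uniform, the posterior is proportional to the likelihood:
  Regime R3: 0.1
  Regime R6: 0.143
  Regime R2: 0.296
  Regime R4: 0.0775
Sum = 0.6165.
P(Regime R3 | onshore) = 0.1/0.6165 ≈ 0.1622
P(Regime R6 | onshore) = 0.143/0.6165 ≈ 0.2320
P(Regime R2 | onshore) = 0.296/0.6165 ≈ 0.4801
P(Regime R4 | onshore) = 0.0775/0.6165 ≈ 0.1257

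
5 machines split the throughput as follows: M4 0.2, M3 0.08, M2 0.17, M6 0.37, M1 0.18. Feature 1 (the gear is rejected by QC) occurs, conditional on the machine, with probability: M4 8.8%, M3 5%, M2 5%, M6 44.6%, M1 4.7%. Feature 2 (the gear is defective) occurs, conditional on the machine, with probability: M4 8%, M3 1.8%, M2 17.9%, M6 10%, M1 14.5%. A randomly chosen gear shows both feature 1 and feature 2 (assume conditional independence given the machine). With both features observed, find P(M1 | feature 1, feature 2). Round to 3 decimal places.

0.059

Compute prior × likelihood for every hypothesis:
  M4: 0.2 × 0.088 × 0.08 = 0.001408
  M3: 0.08 × 0.05 × 0.018 = 0.000072
  M2: 0.17 × 0.05 × 0.179 = 0.0015215
  M6: 0.37 × 0.446 × 0.1 = 0.016502
  M1: 0.18 × 0.047 × 0.145 = 0.0012267
Total = 0.0207302.
P(M1 | evidence) = 0.0012267 / 0.0207302 ≈ 0.059.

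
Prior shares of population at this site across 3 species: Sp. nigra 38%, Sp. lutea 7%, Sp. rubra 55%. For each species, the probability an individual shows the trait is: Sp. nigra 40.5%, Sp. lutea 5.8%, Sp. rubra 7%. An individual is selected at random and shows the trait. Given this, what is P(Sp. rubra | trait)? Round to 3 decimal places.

Unnormalized posteriors (prior × likelihood):
  Sp. nigra: 0.38 × 0.405 = 0.1539
  Sp. lutea: 0.07 × 0.058 = 0.00406
  Sp. rubra: 0.55 × 0.07 = 0.0385
Total = 0.19646.
P(Sp. rubra | evidence) = 0.0385 / 0.19646 ≈ 0.196.

0.196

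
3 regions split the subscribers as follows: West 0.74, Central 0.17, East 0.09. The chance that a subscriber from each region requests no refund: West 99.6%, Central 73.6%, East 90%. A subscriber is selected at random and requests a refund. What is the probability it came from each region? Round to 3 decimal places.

Taking complements, P(refund | each) = West 0.004, Central 0.264, East 0.1.
Prior × likelihood for each hypothesis:
  West: 0.74 × 0.004 = 0.00296
  Central: 0.17 × 0.264 = 0.04488
  East: 0.09 × 0.1 = 0.009
Normalizing constant = 0.05684.
P(West | refund) = 0.00296/0.05684 ≈ 0.052
P(Central | refund) = 0.04488/0.05684 ≈ 0.790
P(East | refund) = 0.009/0.05684 ≈ 0.158
(Check: 0.052+0.790+0.158 = 1.000.)

West 0.052, Central 0.790, East 0.158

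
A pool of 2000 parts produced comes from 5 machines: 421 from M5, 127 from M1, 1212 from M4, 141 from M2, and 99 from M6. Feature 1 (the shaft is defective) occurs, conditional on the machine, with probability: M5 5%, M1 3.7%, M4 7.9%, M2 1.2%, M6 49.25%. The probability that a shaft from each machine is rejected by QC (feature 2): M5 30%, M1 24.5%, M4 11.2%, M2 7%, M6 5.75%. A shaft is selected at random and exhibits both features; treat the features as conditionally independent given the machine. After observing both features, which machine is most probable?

M4

Compute prior × likelihood for every hypothesis:
  M5: 0.2105 × 0.05 × 0.3 = 0.0031575
  M1: 0.0635 × 0.037 × 0.245 = 0.0005756275
  M4: 0.606 × 0.079 × 0.112 = 0.005361888
  M2: 0.0705 × 0.012 × 0.07 = 0.00005922
  M6: 0.0495 × 0.4925 × 0.0575 = 0.001401778125
Normalizing constant = 0.010556013625.
Largest term belongs to M4, so M4 is most probable.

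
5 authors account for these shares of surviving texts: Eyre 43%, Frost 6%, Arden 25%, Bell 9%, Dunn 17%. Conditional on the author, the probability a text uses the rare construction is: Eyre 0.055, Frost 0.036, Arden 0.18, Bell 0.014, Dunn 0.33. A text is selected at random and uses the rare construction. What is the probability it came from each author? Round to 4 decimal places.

Compute prior × likelihood for every hypothesis:
  Eyre: 0.43 × 0.055 = 0.02365
  Frost: 0.06 × 0.036 = 0.00216
  Arden: 0.25 × 0.18 = 0.045
  Bell: 0.09 × 0.014 = 0.00126
  Dunn: 0.17 × 0.33 = 0.0561
Sum = 0.12817.
P(Eyre | rare-form) = 0.02365/0.12817 ≈ 0.1845
P(Frost | rare-form) = 0.00216/0.12817 ≈ 0.0169
P(Arden | rare-form) = 0.045/0.12817 ≈ 0.3511
P(Bell | rare-form) = 0.00126/0.12817 ≈ 0.0098
P(Dunn | rare-form) = 0.0561/0.12817 ≈ 0.4377
(Check: 0.1845+0.0169+0.3511+0.0098+0.4377 = 1.0000.)

Eyre 0.1845, Frost 0.0169, Arden 0.3511, Bell 0.0098, Dunn 0.4377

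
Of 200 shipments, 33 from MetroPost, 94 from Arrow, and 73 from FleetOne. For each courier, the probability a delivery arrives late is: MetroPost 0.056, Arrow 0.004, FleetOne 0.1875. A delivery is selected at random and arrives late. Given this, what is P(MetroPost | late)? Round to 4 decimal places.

0.1161

Compute prior × likelihood for every hypothesis:
  MetroPost: 0.165 × 0.056 = 0.00924
  Arrow: 0.47 × 0.004 = 0.00188
  FleetOne: 0.365 × 0.1875 = 0.0684375
Total = 0.0795575.
P(MetroPost | evidence) = 0.00924 / 0.0795575 ≈ 0.1161.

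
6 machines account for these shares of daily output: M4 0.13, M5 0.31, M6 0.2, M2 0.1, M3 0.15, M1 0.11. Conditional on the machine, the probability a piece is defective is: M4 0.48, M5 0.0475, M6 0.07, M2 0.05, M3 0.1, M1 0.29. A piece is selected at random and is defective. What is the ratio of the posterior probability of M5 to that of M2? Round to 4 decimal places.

Unnormalized posteriors (prior × likelihood):
  M4: 0.13 × 0.48 = 0.0624
  M5: 0.31 × 0.0475 = 0.014725
  M6: 0.2 × 0.07 = 0.014
  M2: 0.1 × 0.05 = 0.005
  M3: 0.15 × 0.1 = 0.015
  M1: 0.11 × 0.29 = 0.0319
Sum = 0.143025.
The ratio is 0.014725 / 0.005 (the normalizer cancels) = 2.9450.

2.9450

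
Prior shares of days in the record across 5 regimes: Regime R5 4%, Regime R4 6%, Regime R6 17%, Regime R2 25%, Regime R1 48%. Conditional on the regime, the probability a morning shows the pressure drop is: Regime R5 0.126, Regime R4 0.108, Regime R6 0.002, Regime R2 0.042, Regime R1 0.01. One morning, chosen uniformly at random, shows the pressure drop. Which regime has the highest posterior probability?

Regime R2

Prior × likelihood for each hypothesis:
  Regime R5: 0.04 × 0.126 = 0.00504
  Regime R4: 0.06 × 0.108 = 0.00648
  Regime R6: 0.17 × 0.002 = 0.00034
  Regime R2: 0.25 × 0.042 = 0.0105
  Regime R1: 0.48 × 0.01 = 0.0048
Total = 0.02716.
Largest term belongs to Regime R2, so Regime R2 is most probable.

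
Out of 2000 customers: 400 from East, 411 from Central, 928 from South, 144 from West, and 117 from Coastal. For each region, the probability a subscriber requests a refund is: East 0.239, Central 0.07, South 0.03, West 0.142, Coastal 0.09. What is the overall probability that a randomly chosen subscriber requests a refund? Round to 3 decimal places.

0.092

By Bayes' rule, posterior ∝ prior × likelihood:
  East: 0.2 × 0.239 = 0.0478
  Central: 0.2055 × 0.07 = 0.014385
  South: 0.464 × 0.03 = 0.01392
  West: 0.072 × 0.142 = 0.010224
  Coastal: 0.0585 × 0.09 = 0.005265
P(refund) = 0.0478 + 0.014385 + 0.01392 + 0.010224 + 0.005265 = 0.091594 → 0.092.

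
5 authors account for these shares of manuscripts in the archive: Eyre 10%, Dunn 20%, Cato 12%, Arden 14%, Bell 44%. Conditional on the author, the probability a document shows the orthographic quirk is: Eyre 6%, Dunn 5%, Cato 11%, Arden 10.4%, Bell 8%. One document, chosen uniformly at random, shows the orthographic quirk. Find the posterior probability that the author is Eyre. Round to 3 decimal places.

0.076

Compute prior × likelihood for every hypothesis:
  Eyre: 0.1 × 0.06 = 0.006
  Dunn: 0.2 × 0.05 = 0.01
  Cato: 0.12 × 0.11 = 0.0132
  Arden: 0.14 × 0.104 = 0.01456
  Bell: 0.44 × 0.08 = 0.0352
Total = 0.07896.
P(Eyre | evidence) = 0.006 / 0.07896 ≈ 0.076.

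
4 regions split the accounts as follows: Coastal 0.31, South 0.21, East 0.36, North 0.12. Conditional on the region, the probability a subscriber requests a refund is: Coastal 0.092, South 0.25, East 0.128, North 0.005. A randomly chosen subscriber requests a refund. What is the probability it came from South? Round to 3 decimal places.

Unnormalized posteriors (prior × likelihood):
  Coastal: 0.31 × 0.092 = 0.02852
  South: 0.21 × 0.25 = 0.0525
  East: 0.36 × 0.128 = 0.04608
  North: 0.12 × 0.005 = 0.0006
Normalizing constant = 0.1277.
P(South | evidence) = 0.0525 / 0.1277 ≈ 0.411.

0.411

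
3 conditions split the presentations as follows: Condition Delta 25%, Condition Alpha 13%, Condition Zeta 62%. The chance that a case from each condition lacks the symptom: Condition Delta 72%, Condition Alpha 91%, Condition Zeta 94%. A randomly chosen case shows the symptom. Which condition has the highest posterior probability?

Taking complements, P(symptomatic | each) = Condition Delta 0.28, Condition Alpha 0.09, Condition Zeta 0.06.
By Bayes' rule, posterior ∝ prior × likelihood:
  Condition Delta: 0.25 × 0.28 = 0.07
  Condition Alpha: 0.13 × 0.09 = 0.0117
  Condition Zeta: 0.62 × 0.06 = 0.0372
Total = 0.1189.
Largest term belongs to Condition Delta, so Condition Delta is most probable.

Condition Delta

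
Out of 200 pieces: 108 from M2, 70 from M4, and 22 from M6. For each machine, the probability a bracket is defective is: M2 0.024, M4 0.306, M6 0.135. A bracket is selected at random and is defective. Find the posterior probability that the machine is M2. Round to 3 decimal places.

0.096

Unnormalized posteriors (prior × likelihood):
  M2: 0.54 × 0.024 = 0.01296
  M4: 0.35 × 0.306 = 0.1071
  M6: 0.11 × 0.135 = 0.01485
Total = 0.13491.
P(M2 | evidence) = 0.01296 / 0.13491 ≈ 0.096.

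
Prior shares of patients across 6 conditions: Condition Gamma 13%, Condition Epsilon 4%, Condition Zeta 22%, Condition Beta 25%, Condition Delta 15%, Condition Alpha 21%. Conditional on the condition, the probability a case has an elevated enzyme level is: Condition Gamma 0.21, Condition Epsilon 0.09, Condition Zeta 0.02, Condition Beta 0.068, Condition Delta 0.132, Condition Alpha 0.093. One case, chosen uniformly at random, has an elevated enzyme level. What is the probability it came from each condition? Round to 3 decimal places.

By Bayes' rule, posterior ∝ prior × likelihood:
  Condition Gamma: 0.13 × 0.21 = 0.0273
  Condition Epsilon: 0.04 × 0.09 = 0.0036
  Condition Zeta: 0.22 × 0.02 = 0.0044
  Condition Beta: 0.25 × 0.068 = 0.017
  Condition Delta: 0.15 × 0.132 = 0.0198
  Condition Alpha: 0.21 × 0.093 = 0.01953
Total = 0.09163.
P(Condition Gamma | elevated) = 0.0273/0.09163 ≈ 0.298
P(Condition Epsilon | elevated) = 0.0036/0.09163 ≈ 0.039
P(Condition Zeta | elevated) = 0.0044/0.09163 ≈ 0.048
P(Condition Beta | elevated) = 0.017/0.09163 ≈ 0.186
P(Condition Delta | elevated) = 0.0198/0.09163 ≈ 0.216
P(Condition Alpha | elevated) = 0.01953/0.09163 ≈ 0.213
(Check: 0.298+0.039+0.048+0.186+0.216+0.213 = 1.000.)

Condition Gamma 0.298, Condition Epsilon 0.039, Condition Zeta 0.048, Condition Beta 0.186, Condition Delta 0.216, Condition Alpha 0.213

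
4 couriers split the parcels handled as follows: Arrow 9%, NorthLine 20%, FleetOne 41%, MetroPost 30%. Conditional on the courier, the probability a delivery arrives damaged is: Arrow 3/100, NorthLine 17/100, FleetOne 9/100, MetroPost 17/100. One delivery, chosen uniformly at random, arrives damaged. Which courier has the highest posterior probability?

MetroPost

Unnormalized posteriors (prior × likelihood):
  Arrow: 0.09 × 0.03 = 0.0027
  NorthLine: 0.2 × 0.17 = 0.034
  FleetOne: 0.41 × 0.09 = 0.0369
  MetroPost: 0.3 × 0.17 = 0.051
Total = 0.1246.
Largest term belongs to MetroPost, so MetroPost is most probable.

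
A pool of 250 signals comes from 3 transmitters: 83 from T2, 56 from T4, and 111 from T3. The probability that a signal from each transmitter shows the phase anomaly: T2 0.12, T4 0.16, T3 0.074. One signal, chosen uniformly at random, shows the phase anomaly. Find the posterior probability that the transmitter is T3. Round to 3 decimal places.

By Bayes' rule, posterior ∝ prior × likelihood:
  T2: 0.332 × 0.12 = 0.03984
  T4: 0.224 × 0.16 = 0.03584
  T3: 0.444 × 0.074 = 0.032856
Sum = 0.108536.
P(T3 | evidence) = 0.032856 / 0.108536 ≈ 0.303.

0.303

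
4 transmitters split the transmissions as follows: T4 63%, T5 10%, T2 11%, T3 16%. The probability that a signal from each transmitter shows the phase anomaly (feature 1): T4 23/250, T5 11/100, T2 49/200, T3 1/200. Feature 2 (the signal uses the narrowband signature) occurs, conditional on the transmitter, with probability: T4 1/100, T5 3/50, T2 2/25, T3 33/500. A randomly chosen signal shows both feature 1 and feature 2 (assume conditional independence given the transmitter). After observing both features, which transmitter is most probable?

Unnormalized posteriors (prior × likelihood):
  T4: 0.63 × 0.092 × 0.01 = 0.0005796
  T5: 0.1 × 0.11 × 0.06 = 0.00066
  T2: 0.11 × 0.245 × 0.08 = 0.002156
  T3: 0.16 × 0.005 × 0.066 = 0.0000528
Normalizing constant = 0.0034484.
Largest term belongs to T2, so T2 is most probable.

T2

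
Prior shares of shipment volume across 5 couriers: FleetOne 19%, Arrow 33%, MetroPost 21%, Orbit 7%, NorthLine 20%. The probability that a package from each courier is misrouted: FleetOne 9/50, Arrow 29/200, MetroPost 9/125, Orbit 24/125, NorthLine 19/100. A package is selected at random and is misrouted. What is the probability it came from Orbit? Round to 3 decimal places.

0.090

By Bayes' rule, posterior ∝ prior × likelihood:
  FleetOne: 0.19 × 0.18 = 0.0342
  Arrow: 0.33 × 0.145 = 0.04785
  MetroPost: 0.21 × 0.072 = 0.01512
  Orbit: 0.07 × 0.192 = 0.01344
  NorthLine: 0.2 × 0.19 = 0.038
Total = 0.14861.
P(Orbit | evidence) = 0.01344 / 0.14861 ≈ 0.090.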